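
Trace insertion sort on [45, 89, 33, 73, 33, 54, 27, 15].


Initial: [45, 89, 33, 73, 33, 54, 27, 15]
Insert 89: [45, 89, 33, 73, 33, 54, 27, 15]
Insert 33: [33, 45, 89, 73, 33, 54, 27, 15]
Insert 73: [33, 45, 73, 89, 33, 54, 27, 15]
Insert 33: [33, 33, 45, 73, 89, 54, 27, 15]
Insert 54: [33, 33, 45, 54, 73, 89, 27, 15]
Insert 27: [27, 33, 33, 45, 54, 73, 89, 15]
Insert 15: [15, 27, 33, 33, 45, 54, 73, 89]

Sorted: [15, 27, 33, 33, 45, 54, 73, 89]


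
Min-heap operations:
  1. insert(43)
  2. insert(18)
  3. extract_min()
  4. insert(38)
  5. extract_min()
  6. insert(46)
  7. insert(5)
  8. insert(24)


insert(43) -> [43]
insert(18) -> [18, 43]
extract_min()->18, [43]
insert(38) -> [38, 43]
extract_min()->38, [43]
insert(46) -> [43, 46]
insert(5) -> [5, 46, 43]
insert(24) -> [5, 24, 43, 46]

Final heap: [5, 24, 43, 46]


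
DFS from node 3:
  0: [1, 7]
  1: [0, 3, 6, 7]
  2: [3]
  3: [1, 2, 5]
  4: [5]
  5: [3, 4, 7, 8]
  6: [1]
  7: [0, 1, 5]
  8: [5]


Visit 3, push [5, 2, 1]
Visit 1, push [7, 6, 0]
Visit 0, push [7]
Visit 7, push [5]
Visit 5, push [8, 4]
Visit 4, push []
Visit 8, push []
Visit 6, push []
Visit 2, push []

DFS order: [3, 1, 0, 7, 5, 4, 8, 6, 2]


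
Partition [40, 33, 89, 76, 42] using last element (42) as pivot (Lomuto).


Pivot: 42
  40 <= 42: advance i (no swap)
  33 <= 42: advance i (no swap)
Place pivot at 2: [40, 33, 42, 76, 89]

Partitioned: [40, 33, 42, 76, 89]


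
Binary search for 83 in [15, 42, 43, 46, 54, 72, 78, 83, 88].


Step 1: lo=0, hi=8, mid=4, val=54
Step 2: lo=5, hi=8, mid=6, val=78
Step 3: lo=7, hi=8, mid=7, val=83

Found at index 7


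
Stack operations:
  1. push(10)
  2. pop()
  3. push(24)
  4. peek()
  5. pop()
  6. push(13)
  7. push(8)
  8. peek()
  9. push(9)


push(10) -> [10]
pop()->10, []
push(24) -> [24]
peek()->24
pop()->24, []
push(13) -> [13]
push(8) -> [13, 8]
peek()->8
push(9) -> [13, 8, 9]

Final stack: [13, 8, 9]


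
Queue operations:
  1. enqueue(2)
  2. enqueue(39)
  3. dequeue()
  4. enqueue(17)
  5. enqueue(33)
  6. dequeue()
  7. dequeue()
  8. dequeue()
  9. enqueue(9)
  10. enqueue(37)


enqueue(2) -> [2]
enqueue(39) -> [2, 39]
dequeue()->2, [39]
enqueue(17) -> [39, 17]
enqueue(33) -> [39, 17, 33]
dequeue()->39, [17, 33]
dequeue()->17, [33]
dequeue()->33, []
enqueue(9) -> [9]
enqueue(37) -> [9, 37]

Final queue: [9, 37]


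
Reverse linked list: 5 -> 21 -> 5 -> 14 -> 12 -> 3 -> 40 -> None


Step 1: curr=5, set curr.next=prev(None) | reversed so far: 5
Step 2: curr=21, set curr.next=prev(5) | reversed so far: 21 -> 5
Step 3: curr=5, set curr.next=prev(21) | reversed so far: 5 -> 21 -> 5
Step 4: curr=14, set curr.next=prev(5) | reversed so far: 14 -> 5 -> 21 -> 5
Step 5: curr=12, set curr.next=prev(14) | reversed so far: 12 -> 14 -> 5 -> 21 -> 5
Step 6: curr=3, set curr.next=prev(12) | reversed so far: 3 -> 12 -> 14 -> 5 -> 21 -> 5
Step 7: curr=40, set curr.next=prev(3) | reversed so far: 40 -> 3 -> 12 -> 14 -> 5 -> 21 -> 5

40 -> 3 -> 12 -> 14 -> 5 -> 21 -> 5 -> None


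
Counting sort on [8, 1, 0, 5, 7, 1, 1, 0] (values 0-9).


Input: [8, 1, 0, 5, 7, 1, 1, 0]
Counts: [2, 3, 0, 0, 0, 1, 0, 1, 1, 0]

Sorted: [0, 0, 1, 1, 1, 5, 7, 8]


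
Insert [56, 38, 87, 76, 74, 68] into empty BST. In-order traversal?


Insert 56: root
Insert 38: L from 56
Insert 87: R from 56
Insert 76: R from 56 -> L from 87
Insert 74: R from 56 -> L from 87 -> L from 76
Insert 68: R from 56 -> L from 87 -> L from 76 -> L from 74

In-order: [38, 56, 68, 74, 76, 87]


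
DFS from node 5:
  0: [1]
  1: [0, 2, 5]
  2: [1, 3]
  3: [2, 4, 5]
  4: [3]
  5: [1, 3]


Visit 5, push [3, 1]
Visit 1, push [2, 0]
Visit 0, push []
Visit 2, push [3]
Visit 3, push [4]
Visit 4, push []

DFS order: [5, 1, 0, 2, 3, 4]


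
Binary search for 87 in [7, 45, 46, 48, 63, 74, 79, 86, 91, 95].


Step 1: lo=0, hi=9, mid=4, val=63
Step 2: lo=5, hi=9, mid=7, val=86
Step 3: lo=8, hi=9, mid=8, val=91

Not found


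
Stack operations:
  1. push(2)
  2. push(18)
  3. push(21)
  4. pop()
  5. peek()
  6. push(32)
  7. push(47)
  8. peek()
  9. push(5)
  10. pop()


push(2) -> [2]
push(18) -> [2, 18]
push(21) -> [2, 18, 21]
pop()->21, [2, 18]
peek()->18
push(32) -> [2, 18, 32]
push(47) -> [2, 18, 32, 47]
peek()->47
push(5) -> [2, 18, 32, 47, 5]
pop()->5, [2, 18, 32, 47]

Final stack: [2, 18, 32, 47]


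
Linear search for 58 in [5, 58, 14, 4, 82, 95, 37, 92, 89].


i=0: 5!=58
i=1: 58==58 found!

Found at 1, 2 comps


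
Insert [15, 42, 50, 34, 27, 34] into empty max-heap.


Insert 15: [15]
Insert 42: [42, 15]
Insert 50: [50, 15, 42]
Insert 34: [50, 34, 42, 15]
Insert 27: [50, 34, 42, 15, 27]
Insert 34: [50, 34, 42, 15, 27, 34]

Final heap: [50, 34, 42, 15, 27, 34]


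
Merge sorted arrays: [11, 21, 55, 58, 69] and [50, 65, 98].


Take 11 from A
Take 21 from A
Take 50 from B
Take 55 from A
Take 58 from A
Take 65 from B
Take 69 from A

Merged: [11, 21, 50, 55, 58, 65, 69, 98]


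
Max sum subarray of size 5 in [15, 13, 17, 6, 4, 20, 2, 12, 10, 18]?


[0:5]: 55
[1:6]: 60
[2:7]: 49
[3:8]: 44
[4:9]: 48
[5:10]: 62

Max: 62 at [5:10]


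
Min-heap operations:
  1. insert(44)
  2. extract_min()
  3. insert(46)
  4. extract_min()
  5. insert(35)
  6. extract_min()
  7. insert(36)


insert(44) -> [44]
extract_min()->44, []
insert(46) -> [46]
extract_min()->46, []
insert(35) -> [35]
extract_min()->35, []
insert(36) -> [36]

Final heap: [36]


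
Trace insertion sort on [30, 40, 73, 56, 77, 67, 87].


Initial: [30, 40, 73, 56, 77, 67, 87]
Insert 40: [30, 40, 73, 56, 77, 67, 87]
Insert 73: [30, 40, 73, 56, 77, 67, 87]
Insert 56: [30, 40, 56, 73, 77, 67, 87]
Insert 77: [30, 40, 56, 73, 77, 67, 87]
Insert 67: [30, 40, 56, 67, 73, 77, 87]
Insert 87: [30, 40, 56, 67, 73, 77, 87]

Sorted: [30, 40, 56, 67, 73, 77, 87]


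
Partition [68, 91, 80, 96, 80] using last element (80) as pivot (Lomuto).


Pivot: 80
  68 <= 80: advance i (no swap)
  80 <= 80: swap -> [68, 80, 91, 96, 80]
Place pivot at 2: [68, 80, 80, 96, 91]

Partitioned: [68, 80, 80, 96, 91]


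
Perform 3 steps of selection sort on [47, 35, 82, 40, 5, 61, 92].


Initial: [47, 35, 82, 40, 5, 61, 92]
Step 1: min=5 at 4
  Swap: [5, 35, 82, 40, 47, 61, 92]
Step 2: min=35 at 1
  Swap: [5, 35, 82, 40, 47, 61, 92]
Step 3: min=40 at 3
  Swap: [5, 35, 40, 82, 47, 61, 92]

After 3 steps: [5, 35, 40, 82, 47, 61, 92]


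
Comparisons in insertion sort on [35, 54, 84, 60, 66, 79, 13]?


Algorithm: insertion sort
Input: [35, 54, 84, 60, 66, 79, 13]
Sorted: [13, 35, 54, 60, 66, 79, 84]

14


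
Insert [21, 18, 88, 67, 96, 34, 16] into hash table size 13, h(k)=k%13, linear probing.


Insert 21: h=8 -> slot 8
Insert 18: h=5 -> slot 5
Insert 88: h=10 -> slot 10
Insert 67: h=2 -> slot 2
Insert 96: h=5, 1 probes -> slot 6
Insert 34: h=8, 1 probes -> slot 9
Insert 16: h=3 -> slot 3

Table: [None, None, 67, 16, None, 18, 96, None, 21, 34, 88, None, None]


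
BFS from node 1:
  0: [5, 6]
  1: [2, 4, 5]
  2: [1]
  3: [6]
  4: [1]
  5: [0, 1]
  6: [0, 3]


Visit 1, enqueue [2, 4, 5]
Visit 2, enqueue []
Visit 4, enqueue []
Visit 5, enqueue [0]
Visit 0, enqueue [6]
Visit 6, enqueue [3]
Visit 3, enqueue []

BFS order: [1, 2, 4, 5, 0, 6, 3]


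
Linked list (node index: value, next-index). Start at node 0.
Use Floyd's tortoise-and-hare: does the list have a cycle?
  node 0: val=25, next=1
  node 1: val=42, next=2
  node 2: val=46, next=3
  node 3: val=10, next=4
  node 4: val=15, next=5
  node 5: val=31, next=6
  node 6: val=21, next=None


Floyd's tortoise (slow, +1) and hare (fast, +2):
  init: slow=0, fast=0
  step 1: slow=1, fast=2
  step 2: slow=2, fast=4
  step 3: slow=3, fast=6
  step 4: fast -> None, no cycle

Cycle: no


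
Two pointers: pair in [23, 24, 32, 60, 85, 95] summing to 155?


lo=0(23)+hi=5(95)=118
lo=1(24)+hi=5(95)=119
lo=2(32)+hi=5(95)=127
lo=3(60)+hi=5(95)=155

Yes: 60+95=155


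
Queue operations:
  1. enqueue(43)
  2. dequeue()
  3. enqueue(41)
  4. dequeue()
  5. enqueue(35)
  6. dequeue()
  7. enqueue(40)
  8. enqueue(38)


enqueue(43) -> [43]
dequeue()->43, []
enqueue(41) -> [41]
dequeue()->41, []
enqueue(35) -> [35]
dequeue()->35, []
enqueue(40) -> [40]
enqueue(38) -> [40, 38]

Final queue: [40, 38]


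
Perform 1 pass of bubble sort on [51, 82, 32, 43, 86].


Initial: [51, 82, 32, 43, 86]
Pass 1: [51, 32, 43, 82, 86] (2 swaps)

After 1 pass: [51, 32, 43, 82, 86]


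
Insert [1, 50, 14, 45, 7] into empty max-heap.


Insert 1: [1]
Insert 50: [50, 1]
Insert 14: [50, 1, 14]
Insert 45: [50, 45, 14, 1]
Insert 7: [50, 45, 14, 1, 7]

Final heap: [50, 45, 14, 1, 7]


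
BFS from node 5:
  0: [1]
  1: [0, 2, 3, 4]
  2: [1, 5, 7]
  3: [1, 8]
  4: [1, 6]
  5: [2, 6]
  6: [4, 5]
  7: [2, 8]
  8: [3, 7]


Visit 5, enqueue [2, 6]
Visit 2, enqueue [1, 7]
Visit 6, enqueue [4]
Visit 1, enqueue [0, 3]
Visit 7, enqueue [8]
Visit 4, enqueue []
Visit 0, enqueue []
Visit 3, enqueue []
Visit 8, enqueue []

BFS order: [5, 2, 6, 1, 7, 4, 0, 3, 8]


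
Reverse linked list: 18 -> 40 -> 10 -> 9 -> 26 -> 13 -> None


Step 1: curr=18, set curr.next=prev(None) | reversed so far: 18
Step 2: curr=40, set curr.next=prev(18) | reversed so far: 40 -> 18
Step 3: curr=10, set curr.next=prev(40) | reversed so far: 10 -> 40 -> 18
Step 4: curr=9, set curr.next=prev(10) | reversed so far: 9 -> 10 -> 40 -> 18
Step 5: curr=26, set curr.next=prev(9) | reversed so far: 26 -> 9 -> 10 -> 40 -> 18
Step 6: curr=13, set curr.next=prev(26) | reversed so far: 13 -> 26 -> 9 -> 10 -> 40 -> 18

13 -> 26 -> 9 -> 10 -> 40 -> 18 -> None


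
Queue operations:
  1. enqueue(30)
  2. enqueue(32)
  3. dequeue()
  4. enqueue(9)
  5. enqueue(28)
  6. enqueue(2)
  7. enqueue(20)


enqueue(30) -> [30]
enqueue(32) -> [30, 32]
dequeue()->30, [32]
enqueue(9) -> [32, 9]
enqueue(28) -> [32, 9, 28]
enqueue(2) -> [32, 9, 28, 2]
enqueue(20) -> [32, 9, 28, 2, 20]

Final queue: [32, 9, 28, 2, 20]


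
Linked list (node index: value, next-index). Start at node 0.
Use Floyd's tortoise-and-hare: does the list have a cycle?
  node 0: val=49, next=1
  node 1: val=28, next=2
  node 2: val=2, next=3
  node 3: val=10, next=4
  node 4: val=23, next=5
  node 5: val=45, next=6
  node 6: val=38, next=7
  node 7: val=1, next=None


Floyd's tortoise (slow, +1) and hare (fast, +2):
  init: slow=0, fast=0
  step 1: slow=1, fast=2
  step 2: slow=2, fast=4
  step 3: slow=3, fast=6
  step 4: fast 6->7->None, no cycle

Cycle: no


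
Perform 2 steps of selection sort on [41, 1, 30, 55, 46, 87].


Initial: [41, 1, 30, 55, 46, 87]
Step 1: min=1 at 1
  Swap: [1, 41, 30, 55, 46, 87]
Step 2: min=30 at 2
  Swap: [1, 30, 41, 55, 46, 87]

After 2 steps: [1, 30, 41, 55, 46, 87]


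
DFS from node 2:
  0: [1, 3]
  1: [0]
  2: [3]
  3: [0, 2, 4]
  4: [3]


Visit 2, push [3]
Visit 3, push [4, 0]
Visit 0, push [1]
Visit 1, push []
Visit 4, push []

DFS order: [2, 3, 0, 1, 4]


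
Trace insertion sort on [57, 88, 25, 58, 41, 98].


Initial: [57, 88, 25, 58, 41, 98]
Insert 88: [57, 88, 25, 58, 41, 98]
Insert 25: [25, 57, 88, 58, 41, 98]
Insert 58: [25, 57, 58, 88, 41, 98]
Insert 41: [25, 41, 57, 58, 88, 98]
Insert 98: [25, 41, 57, 58, 88, 98]

Sorted: [25, 41, 57, 58, 88, 98]


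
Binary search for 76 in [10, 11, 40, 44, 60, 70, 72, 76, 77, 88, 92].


Step 1: lo=0, hi=10, mid=5, val=70
Step 2: lo=6, hi=10, mid=8, val=77
Step 3: lo=6, hi=7, mid=6, val=72
Step 4: lo=7, hi=7, mid=7, val=76

Found at index 7


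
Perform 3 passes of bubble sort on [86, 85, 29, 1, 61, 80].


Initial: [86, 85, 29, 1, 61, 80]
Pass 1: [85, 29, 1, 61, 80, 86] (5 swaps)
Pass 2: [29, 1, 61, 80, 85, 86] (4 swaps)
Pass 3: [1, 29, 61, 80, 85, 86] (1 swaps)

After 3 passes: [1, 29, 61, 80, 85, 86]


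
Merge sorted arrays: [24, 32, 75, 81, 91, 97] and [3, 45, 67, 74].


Take 3 from B
Take 24 from A
Take 32 from A
Take 45 from B
Take 67 from B
Take 74 from B

Merged: [3, 24, 32, 45, 67, 74, 75, 81, 91, 97]


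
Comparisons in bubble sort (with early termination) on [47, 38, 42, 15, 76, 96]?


Algorithm: bubble sort (with early termination)
Input: [47, 38, 42, 15, 76, 96]
Sorted: [15, 38, 42, 47, 76, 96]

14


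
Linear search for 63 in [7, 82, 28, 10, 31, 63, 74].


i=0: 7!=63
i=1: 82!=63
i=2: 28!=63
i=3: 10!=63
i=4: 31!=63
i=5: 63==63 found!

Found at 5, 6 comps


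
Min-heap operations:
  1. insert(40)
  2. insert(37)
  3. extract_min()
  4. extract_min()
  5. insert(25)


insert(40) -> [40]
insert(37) -> [37, 40]
extract_min()->37, [40]
extract_min()->40, []
insert(25) -> [25]

Final heap: [25]


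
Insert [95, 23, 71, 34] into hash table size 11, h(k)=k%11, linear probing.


Insert 95: h=7 -> slot 7
Insert 23: h=1 -> slot 1
Insert 71: h=5 -> slot 5
Insert 34: h=1, 1 probes -> slot 2

Table: [None, 23, 34, None, None, 71, None, 95, None, None, None]


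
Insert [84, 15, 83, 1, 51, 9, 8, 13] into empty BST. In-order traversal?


Insert 84: root
Insert 15: L from 84
Insert 83: L from 84 -> R from 15
Insert 1: L from 84 -> L from 15
Insert 51: L from 84 -> R from 15 -> L from 83
Insert 9: L from 84 -> L from 15 -> R from 1
Insert 8: L from 84 -> L from 15 -> R from 1 -> L from 9
Insert 13: L from 84 -> L from 15 -> R from 1 -> R from 9

In-order: [1, 8, 9, 13, 15, 51, 83, 84]


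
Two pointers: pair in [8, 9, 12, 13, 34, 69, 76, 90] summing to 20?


lo=0(8)+hi=7(90)=98
lo=0(8)+hi=6(76)=84
lo=0(8)+hi=5(69)=77
lo=0(8)+hi=4(34)=42
lo=0(8)+hi=3(13)=21
lo=0(8)+hi=2(12)=20

Yes: 8+12=20


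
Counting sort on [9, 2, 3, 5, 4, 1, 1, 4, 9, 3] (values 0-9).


Input: [9, 2, 3, 5, 4, 1, 1, 4, 9, 3]
Counts: [0, 2, 1, 2, 2, 1, 0, 0, 0, 2]

Sorted: [1, 1, 2, 3, 3, 4, 4, 5, 9, 9]


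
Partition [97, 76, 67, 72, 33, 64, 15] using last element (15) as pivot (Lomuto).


Pivot: 15
Place pivot at 0: [15, 76, 67, 72, 33, 64, 97]

Partitioned: [15, 76, 67, 72, 33, 64, 97]


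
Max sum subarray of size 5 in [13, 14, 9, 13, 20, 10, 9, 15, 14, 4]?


[0:5]: 69
[1:6]: 66
[2:7]: 61
[3:8]: 67
[4:9]: 68
[5:10]: 52

Max: 69 at [0:5]


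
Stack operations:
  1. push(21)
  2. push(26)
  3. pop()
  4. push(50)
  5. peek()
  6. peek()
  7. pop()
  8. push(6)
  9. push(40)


push(21) -> [21]
push(26) -> [21, 26]
pop()->26, [21]
push(50) -> [21, 50]
peek()->50
peek()->50
pop()->50, [21]
push(6) -> [21, 6]
push(40) -> [21, 6, 40]

Final stack: [21, 6, 40]


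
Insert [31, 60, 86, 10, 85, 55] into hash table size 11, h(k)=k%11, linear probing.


Insert 31: h=9 -> slot 9
Insert 60: h=5 -> slot 5
Insert 86: h=9, 1 probes -> slot 10
Insert 10: h=10, 1 probes -> slot 0
Insert 85: h=8 -> slot 8
Insert 55: h=0, 1 probes -> slot 1

Table: [10, 55, None, None, None, 60, None, None, 85, 31, 86]


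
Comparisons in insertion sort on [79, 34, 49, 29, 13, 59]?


Algorithm: insertion sort
Input: [79, 34, 49, 29, 13, 59]
Sorted: [13, 29, 34, 49, 59, 79]

12


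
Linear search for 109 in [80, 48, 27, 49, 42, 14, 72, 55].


i=0: 80!=109
i=1: 48!=109
i=2: 27!=109
i=3: 49!=109
i=4: 42!=109
i=5: 14!=109
i=6: 72!=109
i=7: 55!=109

Not found, 8 comps


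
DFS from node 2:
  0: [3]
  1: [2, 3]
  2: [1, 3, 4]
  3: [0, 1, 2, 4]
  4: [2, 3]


Visit 2, push [4, 3, 1]
Visit 1, push [3]
Visit 3, push [4, 0]
Visit 0, push []
Visit 4, push []

DFS order: [2, 1, 3, 0, 4]


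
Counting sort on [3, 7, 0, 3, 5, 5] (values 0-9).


Input: [3, 7, 0, 3, 5, 5]
Counts: [1, 0, 0, 2, 0, 2, 0, 1, 0, 0]

Sorted: [0, 3, 3, 5, 5, 7]


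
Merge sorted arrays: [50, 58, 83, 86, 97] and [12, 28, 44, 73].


Take 12 from B
Take 28 from B
Take 44 from B
Take 50 from A
Take 58 from A
Take 73 from B

Merged: [12, 28, 44, 50, 58, 73, 83, 86, 97]


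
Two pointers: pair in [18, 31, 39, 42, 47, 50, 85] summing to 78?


lo=0(18)+hi=6(85)=103
lo=0(18)+hi=5(50)=68
lo=1(31)+hi=5(50)=81
lo=1(31)+hi=4(47)=78

Yes: 31+47=78


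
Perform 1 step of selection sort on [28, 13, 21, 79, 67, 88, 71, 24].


Initial: [28, 13, 21, 79, 67, 88, 71, 24]
Step 1: min=13 at 1
  Swap: [13, 28, 21, 79, 67, 88, 71, 24]

After 1 step: [13, 28, 21, 79, 67, 88, 71, 24]


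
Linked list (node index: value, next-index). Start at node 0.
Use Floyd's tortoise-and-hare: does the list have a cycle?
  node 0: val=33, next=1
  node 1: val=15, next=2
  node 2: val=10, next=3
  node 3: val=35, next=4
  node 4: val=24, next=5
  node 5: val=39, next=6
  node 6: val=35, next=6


Floyd's tortoise (slow, +1) and hare (fast, +2):
  init: slow=0, fast=0
  step 1: slow=1, fast=2
  step 2: slow=2, fast=4
  step 3: slow=3, fast=6
  step 4: slow=4, fast=6
  step 5: slow=5, fast=6
  step 6: slow=6, fast=6
  slow == fast at node 6: cycle detected

Cycle: yes


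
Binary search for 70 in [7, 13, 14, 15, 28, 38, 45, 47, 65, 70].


Step 1: lo=0, hi=9, mid=4, val=28
Step 2: lo=5, hi=9, mid=7, val=47
Step 3: lo=8, hi=9, mid=8, val=65
Step 4: lo=9, hi=9, mid=9, val=70

Found at index 9


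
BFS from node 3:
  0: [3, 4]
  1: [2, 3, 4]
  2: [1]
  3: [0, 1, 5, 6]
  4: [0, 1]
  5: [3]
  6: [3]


Visit 3, enqueue [0, 1, 5, 6]
Visit 0, enqueue [4]
Visit 1, enqueue [2]
Visit 5, enqueue []
Visit 6, enqueue []
Visit 4, enqueue []
Visit 2, enqueue []

BFS order: [3, 0, 1, 5, 6, 4, 2]


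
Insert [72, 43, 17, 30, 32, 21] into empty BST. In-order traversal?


Insert 72: root
Insert 43: L from 72
Insert 17: L from 72 -> L from 43
Insert 30: L from 72 -> L from 43 -> R from 17
Insert 32: L from 72 -> L from 43 -> R from 17 -> R from 30
Insert 21: L from 72 -> L from 43 -> R from 17 -> L from 30

In-order: [17, 21, 30, 32, 43, 72]


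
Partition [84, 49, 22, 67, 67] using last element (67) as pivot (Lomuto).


Pivot: 67
  49 <= 67: swap -> [49, 84, 22, 67, 67]
  22 <= 67: swap -> [49, 22, 84, 67, 67]
  67 <= 67: swap -> [49, 22, 67, 84, 67]
Place pivot at 3: [49, 22, 67, 67, 84]

Partitioned: [49, 22, 67, 67, 84]


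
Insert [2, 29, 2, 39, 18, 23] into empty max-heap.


Insert 2: [2]
Insert 29: [29, 2]
Insert 2: [29, 2, 2]
Insert 39: [39, 29, 2, 2]
Insert 18: [39, 29, 2, 2, 18]
Insert 23: [39, 29, 23, 2, 18, 2]

Final heap: [39, 29, 23, 2, 18, 2]


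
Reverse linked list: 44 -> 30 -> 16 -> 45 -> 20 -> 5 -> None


Step 1: curr=44, set curr.next=prev(None) | reversed so far: 44
Step 2: curr=30, set curr.next=prev(44) | reversed so far: 30 -> 44
Step 3: curr=16, set curr.next=prev(30) | reversed so far: 16 -> 30 -> 44
Step 4: curr=45, set curr.next=prev(16) | reversed so far: 45 -> 16 -> 30 -> 44
Step 5: curr=20, set curr.next=prev(45) | reversed so far: 20 -> 45 -> 16 -> 30 -> 44
Step 6: curr=5, set curr.next=prev(20) | reversed so far: 5 -> 20 -> 45 -> 16 -> 30 -> 44

5 -> 20 -> 45 -> 16 -> 30 -> 44 -> None


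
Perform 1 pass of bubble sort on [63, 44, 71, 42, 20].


Initial: [63, 44, 71, 42, 20]
Pass 1: [44, 63, 42, 20, 71] (3 swaps)

After 1 pass: [44, 63, 42, 20, 71]


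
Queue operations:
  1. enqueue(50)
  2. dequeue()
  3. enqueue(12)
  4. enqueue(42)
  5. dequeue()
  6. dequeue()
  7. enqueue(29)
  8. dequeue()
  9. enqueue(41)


enqueue(50) -> [50]
dequeue()->50, []
enqueue(12) -> [12]
enqueue(42) -> [12, 42]
dequeue()->12, [42]
dequeue()->42, []
enqueue(29) -> [29]
dequeue()->29, []
enqueue(41) -> [41]

Final queue: [41]


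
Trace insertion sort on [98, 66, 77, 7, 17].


Initial: [98, 66, 77, 7, 17]
Insert 66: [66, 98, 77, 7, 17]
Insert 77: [66, 77, 98, 7, 17]
Insert 7: [7, 66, 77, 98, 17]
Insert 17: [7, 17, 66, 77, 98]

Sorted: [7, 17, 66, 77, 98]


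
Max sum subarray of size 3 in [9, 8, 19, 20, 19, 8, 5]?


[0:3]: 36
[1:4]: 47
[2:5]: 58
[3:6]: 47
[4:7]: 32

Max: 58 at [2:5]


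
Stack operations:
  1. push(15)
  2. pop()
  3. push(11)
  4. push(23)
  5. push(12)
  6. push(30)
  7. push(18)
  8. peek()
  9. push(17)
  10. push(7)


push(15) -> [15]
pop()->15, []
push(11) -> [11]
push(23) -> [11, 23]
push(12) -> [11, 23, 12]
push(30) -> [11, 23, 12, 30]
push(18) -> [11, 23, 12, 30, 18]
peek()->18
push(17) -> [11, 23, 12, 30, 18, 17]
push(7) -> [11, 23, 12, 30, 18, 17, 7]

Final stack: [11, 23, 12, 30, 18, 17, 7]


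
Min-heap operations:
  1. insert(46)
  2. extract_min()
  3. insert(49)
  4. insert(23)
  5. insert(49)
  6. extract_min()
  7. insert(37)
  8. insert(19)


insert(46) -> [46]
extract_min()->46, []
insert(49) -> [49]
insert(23) -> [23, 49]
insert(49) -> [23, 49, 49]
extract_min()->23, [49, 49]
insert(37) -> [37, 49, 49]
insert(19) -> [19, 37, 49, 49]

Final heap: [19, 37, 49, 49]


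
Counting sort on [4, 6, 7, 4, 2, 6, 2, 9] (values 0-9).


Input: [4, 6, 7, 4, 2, 6, 2, 9]
Counts: [0, 0, 2, 0, 2, 0, 2, 1, 0, 1]

Sorted: [2, 2, 4, 4, 6, 6, 7, 9]


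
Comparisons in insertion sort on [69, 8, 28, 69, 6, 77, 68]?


Algorithm: insertion sort
Input: [69, 8, 28, 69, 6, 77, 68]
Sorted: [6, 8, 28, 68, 69, 69, 77]

13


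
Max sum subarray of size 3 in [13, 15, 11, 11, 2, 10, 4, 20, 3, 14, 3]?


[0:3]: 39
[1:4]: 37
[2:5]: 24
[3:6]: 23
[4:7]: 16
[5:8]: 34
[6:9]: 27
[7:10]: 37
[8:11]: 20

Max: 39 at [0:3]


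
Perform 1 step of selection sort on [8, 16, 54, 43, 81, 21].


Initial: [8, 16, 54, 43, 81, 21]
Step 1: min=8 at 0
  Swap: [8, 16, 54, 43, 81, 21]

After 1 step: [8, 16, 54, 43, 81, 21]


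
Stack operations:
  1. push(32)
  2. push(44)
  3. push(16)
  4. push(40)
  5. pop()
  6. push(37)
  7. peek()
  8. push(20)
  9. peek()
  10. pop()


push(32) -> [32]
push(44) -> [32, 44]
push(16) -> [32, 44, 16]
push(40) -> [32, 44, 16, 40]
pop()->40, [32, 44, 16]
push(37) -> [32, 44, 16, 37]
peek()->37
push(20) -> [32, 44, 16, 37, 20]
peek()->20
pop()->20, [32, 44, 16, 37]

Final stack: [32, 44, 16, 37]


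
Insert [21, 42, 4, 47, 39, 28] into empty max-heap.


Insert 21: [21]
Insert 42: [42, 21]
Insert 4: [42, 21, 4]
Insert 47: [47, 42, 4, 21]
Insert 39: [47, 42, 4, 21, 39]
Insert 28: [47, 42, 28, 21, 39, 4]

Final heap: [47, 42, 28, 21, 39, 4]


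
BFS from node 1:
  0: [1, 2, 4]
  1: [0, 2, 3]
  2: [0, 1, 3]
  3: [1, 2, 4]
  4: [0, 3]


Visit 1, enqueue [0, 2, 3]
Visit 0, enqueue [4]
Visit 2, enqueue []
Visit 3, enqueue []
Visit 4, enqueue []

BFS order: [1, 0, 2, 3, 4]


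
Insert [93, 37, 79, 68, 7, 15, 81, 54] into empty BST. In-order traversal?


Insert 93: root
Insert 37: L from 93
Insert 79: L from 93 -> R from 37
Insert 68: L from 93 -> R from 37 -> L from 79
Insert 7: L from 93 -> L from 37
Insert 15: L from 93 -> L from 37 -> R from 7
Insert 81: L from 93 -> R from 37 -> R from 79
Insert 54: L from 93 -> R from 37 -> L from 79 -> L from 68

In-order: [7, 15, 37, 54, 68, 79, 81, 93]


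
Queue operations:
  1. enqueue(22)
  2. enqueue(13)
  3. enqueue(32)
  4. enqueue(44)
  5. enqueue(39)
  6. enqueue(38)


enqueue(22) -> [22]
enqueue(13) -> [22, 13]
enqueue(32) -> [22, 13, 32]
enqueue(44) -> [22, 13, 32, 44]
enqueue(39) -> [22, 13, 32, 44, 39]
enqueue(38) -> [22, 13, 32, 44, 39, 38]

Final queue: [22, 13, 32, 44, 39, 38]


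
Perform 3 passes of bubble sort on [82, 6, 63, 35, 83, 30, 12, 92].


Initial: [82, 6, 63, 35, 83, 30, 12, 92]
Pass 1: [6, 63, 35, 82, 30, 12, 83, 92] (5 swaps)
Pass 2: [6, 35, 63, 30, 12, 82, 83, 92] (3 swaps)
Pass 3: [6, 35, 30, 12, 63, 82, 83, 92] (2 swaps)

After 3 passes: [6, 35, 30, 12, 63, 82, 83, 92]


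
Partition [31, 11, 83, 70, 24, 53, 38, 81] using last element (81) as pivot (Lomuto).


Pivot: 81
  31 <= 81: advance i (no swap)
  11 <= 81: advance i (no swap)
  70 <= 81: swap -> [31, 11, 70, 83, 24, 53, 38, 81]
  24 <= 81: swap -> [31, 11, 70, 24, 83, 53, 38, 81]
  53 <= 81: swap -> [31, 11, 70, 24, 53, 83, 38, 81]
  38 <= 81: swap -> [31, 11, 70, 24, 53, 38, 83, 81]
Place pivot at 6: [31, 11, 70, 24, 53, 38, 81, 83]

Partitioned: [31, 11, 70, 24, 53, 38, 81, 83]


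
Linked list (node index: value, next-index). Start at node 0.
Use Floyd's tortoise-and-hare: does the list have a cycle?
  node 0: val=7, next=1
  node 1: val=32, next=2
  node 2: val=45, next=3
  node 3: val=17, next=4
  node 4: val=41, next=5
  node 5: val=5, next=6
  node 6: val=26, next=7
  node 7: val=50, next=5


Floyd's tortoise (slow, +1) and hare (fast, +2):
  init: slow=0, fast=0
  step 1: slow=1, fast=2
  step 2: slow=2, fast=4
  step 3: slow=3, fast=6
  step 4: slow=4, fast=5
  step 5: slow=5, fast=7
  step 6: slow=6, fast=6
  slow == fast at node 6: cycle detected

Cycle: yes


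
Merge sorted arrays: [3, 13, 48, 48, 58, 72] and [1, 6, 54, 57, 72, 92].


Take 1 from B
Take 3 from A
Take 6 from B
Take 13 from A
Take 48 from A
Take 48 from A
Take 54 from B
Take 57 from B
Take 58 from A
Take 72 from A

Merged: [1, 3, 6, 13, 48, 48, 54, 57, 58, 72, 72, 92]


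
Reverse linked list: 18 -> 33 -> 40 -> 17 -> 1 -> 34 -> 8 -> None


Step 1: curr=18, set curr.next=prev(None) | reversed so far: 18
Step 2: curr=33, set curr.next=prev(18) | reversed so far: 33 -> 18
Step 3: curr=40, set curr.next=prev(33) | reversed so far: 40 -> 33 -> 18
Step 4: curr=17, set curr.next=prev(40) | reversed so far: 17 -> 40 -> 33 -> 18
Step 5: curr=1, set curr.next=prev(17) | reversed so far: 1 -> 17 -> 40 -> 33 -> 18
Step 6: curr=34, set curr.next=prev(1) | reversed so far: 34 -> 1 -> 17 -> 40 -> 33 -> 18
Step 7: curr=8, set curr.next=prev(34) | reversed so far: 8 -> 34 -> 1 -> 17 -> 40 -> 33 -> 18

8 -> 34 -> 1 -> 17 -> 40 -> 33 -> 18 -> None


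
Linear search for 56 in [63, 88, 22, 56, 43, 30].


i=0: 63!=56
i=1: 88!=56
i=2: 22!=56
i=3: 56==56 found!

Found at 3, 4 comps


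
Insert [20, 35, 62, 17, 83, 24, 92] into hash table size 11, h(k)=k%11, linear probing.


Insert 20: h=9 -> slot 9
Insert 35: h=2 -> slot 2
Insert 62: h=7 -> slot 7
Insert 17: h=6 -> slot 6
Insert 83: h=6, 2 probes -> slot 8
Insert 24: h=2, 1 probes -> slot 3
Insert 92: h=4 -> slot 4

Table: [None, None, 35, 24, 92, None, 17, 62, 83, 20, None]


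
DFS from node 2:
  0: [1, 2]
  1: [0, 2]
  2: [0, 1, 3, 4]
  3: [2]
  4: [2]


Visit 2, push [4, 3, 1, 0]
Visit 0, push [1]
Visit 1, push []
Visit 3, push []
Visit 4, push []

DFS order: [2, 0, 1, 3, 4]


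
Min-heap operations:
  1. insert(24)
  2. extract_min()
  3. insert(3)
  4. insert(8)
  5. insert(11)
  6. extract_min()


insert(24) -> [24]
extract_min()->24, []
insert(3) -> [3]
insert(8) -> [3, 8]
insert(11) -> [3, 8, 11]
extract_min()->3, [8, 11]

Final heap: [8, 11]


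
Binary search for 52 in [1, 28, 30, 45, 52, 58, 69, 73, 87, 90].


Step 1: lo=0, hi=9, mid=4, val=52

Found at index 4


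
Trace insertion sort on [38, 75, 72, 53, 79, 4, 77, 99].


Initial: [38, 75, 72, 53, 79, 4, 77, 99]
Insert 75: [38, 75, 72, 53, 79, 4, 77, 99]
Insert 72: [38, 72, 75, 53, 79, 4, 77, 99]
Insert 53: [38, 53, 72, 75, 79, 4, 77, 99]
Insert 79: [38, 53, 72, 75, 79, 4, 77, 99]
Insert 4: [4, 38, 53, 72, 75, 79, 77, 99]
Insert 77: [4, 38, 53, 72, 75, 77, 79, 99]
Insert 99: [4, 38, 53, 72, 75, 77, 79, 99]

Sorted: [4, 38, 53, 72, 75, 77, 79, 99]


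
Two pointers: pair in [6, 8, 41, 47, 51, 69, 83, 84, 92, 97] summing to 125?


lo=0(6)+hi=9(97)=103
lo=1(8)+hi=9(97)=105
lo=2(41)+hi=9(97)=138
lo=2(41)+hi=8(92)=133
lo=2(41)+hi=7(84)=125

Yes: 41+84=125


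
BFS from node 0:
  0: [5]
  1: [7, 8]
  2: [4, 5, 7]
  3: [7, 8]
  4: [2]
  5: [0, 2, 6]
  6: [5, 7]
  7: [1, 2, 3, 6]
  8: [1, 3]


Visit 0, enqueue [5]
Visit 5, enqueue [2, 6]
Visit 2, enqueue [4, 7]
Visit 6, enqueue []
Visit 4, enqueue []
Visit 7, enqueue [1, 3]
Visit 1, enqueue [8]
Visit 3, enqueue []
Visit 8, enqueue []

BFS order: [0, 5, 2, 6, 4, 7, 1, 3, 8]


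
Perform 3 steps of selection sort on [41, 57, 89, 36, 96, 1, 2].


Initial: [41, 57, 89, 36, 96, 1, 2]
Step 1: min=1 at 5
  Swap: [1, 57, 89, 36, 96, 41, 2]
Step 2: min=2 at 6
  Swap: [1, 2, 89, 36, 96, 41, 57]
Step 3: min=36 at 3
  Swap: [1, 2, 36, 89, 96, 41, 57]

After 3 steps: [1, 2, 36, 89, 96, 41, 57]


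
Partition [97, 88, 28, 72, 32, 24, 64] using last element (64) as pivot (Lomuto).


Pivot: 64
  28 <= 64: swap -> [28, 88, 97, 72, 32, 24, 64]
  32 <= 64: swap -> [28, 32, 97, 72, 88, 24, 64]
  24 <= 64: swap -> [28, 32, 24, 72, 88, 97, 64]
Place pivot at 3: [28, 32, 24, 64, 88, 97, 72]

Partitioned: [28, 32, 24, 64, 88, 97, 72]


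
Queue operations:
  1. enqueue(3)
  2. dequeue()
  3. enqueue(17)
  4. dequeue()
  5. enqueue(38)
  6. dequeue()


enqueue(3) -> [3]
dequeue()->3, []
enqueue(17) -> [17]
dequeue()->17, []
enqueue(38) -> [38]
dequeue()->38, []

Final queue: []


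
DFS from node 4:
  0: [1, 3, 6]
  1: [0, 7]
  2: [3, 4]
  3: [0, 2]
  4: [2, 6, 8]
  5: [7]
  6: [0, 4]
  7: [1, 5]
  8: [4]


Visit 4, push [8, 6, 2]
Visit 2, push [3]
Visit 3, push [0]
Visit 0, push [6, 1]
Visit 1, push [7]
Visit 7, push [5]
Visit 5, push []
Visit 6, push []
Visit 8, push []

DFS order: [4, 2, 3, 0, 1, 7, 5, 6, 8]


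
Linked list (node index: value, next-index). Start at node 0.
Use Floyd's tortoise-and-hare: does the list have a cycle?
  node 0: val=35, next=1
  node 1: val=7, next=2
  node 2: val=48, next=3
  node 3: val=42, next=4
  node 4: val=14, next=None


Floyd's tortoise (slow, +1) and hare (fast, +2):
  init: slow=0, fast=0
  step 1: slow=1, fast=2
  step 2: slow=2, fast=4
  step 3: fast -> None, no cycle

Cycle: no


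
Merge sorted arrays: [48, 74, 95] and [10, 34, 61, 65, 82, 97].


Take 10 from B
Take 34 from B
Take 48 from A
Take 61 from B
Take 65 from B
Take 74 from A
Take 82 from B
Take 95 from A

Merged: [10, 34, 48, 61, 65, 74, 82, 95, 97]


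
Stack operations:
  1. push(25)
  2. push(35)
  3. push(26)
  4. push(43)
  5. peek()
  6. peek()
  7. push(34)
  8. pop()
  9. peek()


push(25) -> [25]
push(35) -> [25, 35]
push(26) -> [25, 35, 26]
push(43) -> [25, 35, 26, 43]
peek()->43
peek()->43
push(34) -> [25, 35, 26, 43, 34]
pop()->34, [25, 35, 26, 43]
peek()->43

Final stack: [25, 35, 26, 43]


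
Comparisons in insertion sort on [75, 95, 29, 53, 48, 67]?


Algorithm: insertion sort
Input: [75, 95, 29, 53, 48, 67]
Sorted: [29, 48, 53, 67, 75, 95]

13


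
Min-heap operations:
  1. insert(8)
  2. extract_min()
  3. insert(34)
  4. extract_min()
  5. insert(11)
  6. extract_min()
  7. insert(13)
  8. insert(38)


insert(8) -> [8]
extract_min()->8, []
insert(34) -> [34]
extract_min()->34, []
insert(11) -> [11]
extract_min()->11, []
insert(13) -> [13]
insert(38) -> [13, 38]

Final heap: [13, 38]


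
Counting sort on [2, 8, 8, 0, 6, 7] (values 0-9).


Input: [2, 8, 8, 0, 6, 7]
Counts: [1, 0, 1, 0, 0, 0, 1, 1, 2, 0]

Sorted: [0, 2, 6, 7, 8, 8]


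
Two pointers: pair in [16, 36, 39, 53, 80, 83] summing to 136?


lo=0(16)+hi=5(83)=99
lo=1(36)+hi=5(83)=119
lo=2(39)+hi=5(83)=122
lo=3(53)+hi=5(83)=136

Yes: 53+83=136


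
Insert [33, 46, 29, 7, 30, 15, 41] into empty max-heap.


Insert 33: [33]
Insert 46: [46, 33]
Insert 29: [46, 33, 29]
Insert 7: [46, 33, 29, 7]
Insert 30: [46, 33, 29, 7, 30]
Insert 15: [46, 33, 29, 7, 30, 15]
Insert 41: [46, 33, 41, 7, 30, 15, 29]

Final heap: [46, 33, 41, 7, 30, 15, 29]


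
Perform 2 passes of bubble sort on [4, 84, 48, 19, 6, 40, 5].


Initial: [4, 84, 48, 19, 6, 40, 5]
Pass 1: [4, 48, 19, 6, 40, 5, 84] (5 swaps)
Pass 2: [4, 19, 6, 40, 5, 48, 84] (4 swaps)

After 2 passes: [4, 19, 6, 40, 5, 48, 84]


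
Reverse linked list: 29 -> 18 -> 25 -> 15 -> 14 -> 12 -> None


Step 1: curr=29, set curr.next=prev(None) | reversed so far: 29
Step 2: curr=18, set curr.next=prev(29) | reversed so far: 18 -> 29
Step 3: curr=25, set curr.next=prev(18) | reversed so far: 25 -> 18 -> 29
Step 4: curr=15, set curr.next=prev(25) | reversed so far: 15 -> 25 -> 18 -> 29
Step 5: curr=14, set curr.next=prev(15) | reversed so far: 14 -> 15 -> 25 -> 18 -> 29
Step 6: curr=12, set curr.next=prev(14) | reversed so far: 12 -> 14 -> 15 -> 25 -> 18 -> 29

12 -> 14 -> 15 -> 25 -> 18 -> 29 -> None


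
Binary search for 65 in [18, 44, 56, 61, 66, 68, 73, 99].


Step 1: lo=0, hi=7, mid=3, val=61
Step 2: lo=4, hi=7, mid=5, val=68
Step 3: lo=4, hi=4, mid=4, val=66

Not found


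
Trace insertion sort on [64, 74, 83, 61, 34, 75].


Initial: [64, 74, 83, 61, 34, 75]
Insert 74: [64, 74, 83, 61, 34, 75]
Insert 83: [64, 74, 83, 61, 34, 75]
Insert 61: [61, 64, 74, 83, 34, 75]
Insert 34: [34, 61, 64, 74, 83, 75]
Insert 75: [34, 61, 64, 74, 75, 83]

Sorted: [34, 61, 64, 74, 75, 83]


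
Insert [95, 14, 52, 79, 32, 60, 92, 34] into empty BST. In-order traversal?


Insert 95: root
Insert 14: L from 95
Insert 52: L from 95 -> R from 14
Insert 79: L from 95 -> R from 14 -> R from 52
Insert 32: L from 95 -> R from 14 -> L from 52
Insert 60: L from 95 -> R from 14 -> R from 52 -> L from 79
Insert 92: L from 95 -> R from 14 -> R from 52 -> R from 79
Insert 34: L from 95 -> R from 14 -> L from 52 -> R from 32

In-order: [14, 32, 34, 52, 60, 79, 92, 95]


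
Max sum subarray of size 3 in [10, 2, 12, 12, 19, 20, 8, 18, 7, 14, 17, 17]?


[0:3]: 24
[1:4]: 26
[2:5]: 43
[3:6]: 51
[4:7]: 47
[5:8]: 46
[6:9]: 33
[7:10]: 39
[8:11]: 38
[9:12]: 48

Max: 51 at [3:6]


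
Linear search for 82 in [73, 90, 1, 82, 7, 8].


i=0: 73!=82
i=1: 90!=82
i=2: 1!=82
i=3: 82==82 found!

Found at 3, 4 comps


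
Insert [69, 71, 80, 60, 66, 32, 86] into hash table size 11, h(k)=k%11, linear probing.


Insert 69: h=3 -> slot 3
Insert 71: h=5 -> slot 5
Insert 80: h=3, 1 probes -> slot 4
Insert 60: h=5, 1 probes -> slot 6
Insert 66: h=0 -> slot 0
Insert 32: h=10 -> slot 10
Insert 86: h=9 -> slot 9

Table: [66, None, None, 69, 80, 71, 60, None, None, 86, 32]


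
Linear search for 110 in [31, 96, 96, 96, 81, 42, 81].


i=0: 31!=110
i=1: 96!=110
i=2: 96!=110
i=3: 96!=110
i=4: 81!=110
i=5: 42!=110
i=6: 81!=110

Not found, 7 comps


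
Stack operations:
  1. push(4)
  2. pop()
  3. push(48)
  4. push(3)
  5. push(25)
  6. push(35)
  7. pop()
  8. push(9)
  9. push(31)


push(4) -> [4]
pop()->4, []
push(48) -> [48]
push(3) -> [48, 3]
push(25) -> [48, 3, 25]
push(35) -> [48, 3, 25, 35]
pop()->35, [48, 3, 25]
push(9) -> [48, 3, 25, 9]
push(31) -> [48, 3, 25, 9, 31]

Final stack: [48, 3, 25, 9, 31]


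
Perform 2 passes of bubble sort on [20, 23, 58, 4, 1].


Initial: [20, 23, 58, 4, 1]
Pass 1: [20, 23, 4, 1, 58] (2 swaps)
Pass 2: [20, 4, 1, 23, 58] (2 swaps)

After 2 passes: [20, 4, 1, 23, 58]


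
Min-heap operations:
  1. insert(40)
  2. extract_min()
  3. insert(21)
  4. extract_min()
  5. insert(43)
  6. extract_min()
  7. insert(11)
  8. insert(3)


insert(40) -> [40]
extract_min()->40, []
insert(21) -> [21]
extract_min()->21, []
insert(43) -> [43]
extract_min()->43, []
insert(11) -> [11]
insert(3) -> [3, 11]

Final heap: [3, 11]


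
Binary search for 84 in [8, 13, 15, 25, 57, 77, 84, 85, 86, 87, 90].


Step 1: lo=0, hi=10, mid=5, val=77
Step 2: lo=6, hi=10, mid=8, val=86
Step 3: lo=6, hi=7, mid=6, val=84

Found at index 6


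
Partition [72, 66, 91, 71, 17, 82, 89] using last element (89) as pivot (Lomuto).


Pivot: 89
  72 <= 89: advance i (no swap)
  66 <= 89: advance i (no swap)
  71 <= 89: swap -> [72, 66, 71, 91, 17, 82, 89]
  17 <= 89: swap -> [72, 66, 71, 17, 91, 82, 89]
  82 <= 89: swap -> [72, 66, 71, 17, 82, 91, 89]
Place pivot at 5: [72, 66, 71, 17, 82, 89, 91]

Partitioned: [72, 66, 71, 17, 82, 89, 91]


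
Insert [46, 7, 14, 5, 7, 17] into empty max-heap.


Insert 46: [46]
Insert 7: [46, 7]
Insert 14: [46, 7, 14]
Insert 5: [46, 7, 14, 5]
Insert 7: [46, 7, 14, 5, 7]
Insert 17: [46, 7, 17, 5, 7, 14]

Final heap: [46, 7, 17, 5, 7, 14]


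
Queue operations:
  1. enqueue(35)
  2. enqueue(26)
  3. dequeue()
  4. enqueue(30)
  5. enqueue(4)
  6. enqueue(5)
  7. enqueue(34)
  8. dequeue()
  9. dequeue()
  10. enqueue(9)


enqueue(35) -> [35]
enqueue(26) -> [35, 26]
dequeue()->35, [26]
enqueue(30) -> [26, 30]
enqueue(4) -> [26, 30, 4]
enqueue(5) -> [26, 30, 4, 5]
enqueue(34) -> [26, 30, 4, 5, 34]
dequeue()->26, [30, 4, 5, 34]
dequeue()->30, [4, 5, 34]
enqueue(9) -> [4, 5, 34, 9]

Final queue: [4, 5, 34, 9]


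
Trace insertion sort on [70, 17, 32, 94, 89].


Initial: [70, 17, 32, 94, 89]
Insert 17: [17, 70, 32, 94, 89]
Insert 32: [17, 32, 70, 94, 89]
Insert 94: [17, 32, 70, 94, 89]
Insert 89: [17, 32, 70, 89, 94]

Sorted: [17, 32, 70, 89, 94]


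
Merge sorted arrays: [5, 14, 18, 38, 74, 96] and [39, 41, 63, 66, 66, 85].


Take 5 from A
Take 14 from A
Take 18 from A
Take 38 from A
Take 39 from B
Take 41 from B
Take 63 from B
Take 66 from B
Take 66 from B
Take 74 from A
Take 85 from B

Merged: [5, 14, 18, 38, 39, 41, 63, 66, 66, 74, 85, 96]


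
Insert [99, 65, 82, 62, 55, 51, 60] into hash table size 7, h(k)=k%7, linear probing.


Insert 99: h=1 -> slot 1
Insert 65: h=2 -> slot 2
Insert 82: h=5 -> slot 5
Insert 62: h=6 -> slot 6
Insert 55: h=6, 1 probes -> slot 0
Insert 51: h=2, 1 probes -> slot 3
Insert 60: h=4 -> slot 4

Table: [55, 99, 65, 51, 60, 82, 62]


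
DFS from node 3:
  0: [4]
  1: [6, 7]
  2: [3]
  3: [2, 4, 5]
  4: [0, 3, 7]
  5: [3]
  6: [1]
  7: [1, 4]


Visit 3, push [5, 4, 2]
Visit 2, push []
Visit 4, push [7, 0]
Visit 0, push []
Visit 7, push [1]
Visit 1, push [6]
Visit 6, push []
Visit 5, push []

DFS order: [3, 2, 4, 0, 7, 1, 6, 5]


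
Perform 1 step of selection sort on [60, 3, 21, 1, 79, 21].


Initial: [60, 3, 21, 1, 79, 21]
Step 1: min=1 at 3
  Swap: [1, 3, 21, 60, 79, 21]

After 1 step: [1, 3, 21, 60, 79, 21]


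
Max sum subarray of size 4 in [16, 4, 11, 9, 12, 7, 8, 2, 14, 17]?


[0:4]: 40
[1:5]: 36
[2:6]: 39
[3:7]: 36
[4:8]: 29
[5:9]: 31
[6:10]: 41

Max: 41 at [6:10]


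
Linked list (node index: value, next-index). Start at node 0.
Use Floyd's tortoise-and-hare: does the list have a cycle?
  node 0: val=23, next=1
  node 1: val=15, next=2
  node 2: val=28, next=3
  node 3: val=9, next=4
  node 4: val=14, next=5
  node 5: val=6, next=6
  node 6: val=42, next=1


Floyd's tortoise (slow, +1) and hare (fast, +2):
  init: slow=0, fast=0
  step 1: slow=1, fast=2
  step 2: slow=2, fast=4
  step 3: slow=3, fast=6
  step 4: slow=4, fast=2
  step 5: slow=5, fast=4
  step 6: slow=6, fast=6
  slow == fast at node 6: cycle detected

Cycle: yes


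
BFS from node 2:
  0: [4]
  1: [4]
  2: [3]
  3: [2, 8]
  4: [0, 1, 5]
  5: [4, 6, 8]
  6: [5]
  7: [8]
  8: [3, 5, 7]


Visit 2, enqueue [3]
Visit 3, enqueue [8]
Visit 8, enqueue [5, 7]
Visit 5, enqueue [4, 6]
Visit 7, enqueue []
Visit 4, enqueue [0, 1]
Visit 6, enqueue []
Visit 0, enqueue []
Visit 1, enqueue []

BFS order: [2, 3, 8, 5, 7, 4, 6, 0, 1]


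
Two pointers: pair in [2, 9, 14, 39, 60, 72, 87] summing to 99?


lo=0(2)+hi=6(87)=89
lo=1(9)+hi=6(87)=96
lo=2(14)+hi=6(87)=101
lo=2(14)+hi=5(72)=86
lo=3(39)+hi=5(72)=111
lo=3(39)+hi=4(60)=99

Yes: 39+60=99


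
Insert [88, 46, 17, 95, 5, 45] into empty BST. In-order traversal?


Insert 88: root
Insert 46: L from 88
Insert 17: L from 88 -> L from 46
Insert 95: R from 88
Insert 5: L from 88 -> L from 46 -> L from 17
Insert 45: L from 88 -> L from 46 -> R from 17

In-order: [5, 17, 45, 46, 88, 95]


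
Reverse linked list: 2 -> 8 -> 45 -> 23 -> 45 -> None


Step 1: curr=2, set curr.next=prev(None) | reversed so far: 2
Step 2: curr=8, set curr.next=prev(2) | reversed so far: 8 -> 2
Step 3: curr=45, set curr.next=prev(8) | reversed so far: 45 -> 8 -> 2
Step 4: curr=23, set curr.next=prev(45) | reversed so far: 23 -> 45 -> 8 -> 2
Step 5: curr=45, set curr.next=prev(23) | reversed so far: 45 -> 23 -> 45 -> 8 -> 2

45 -> 23 -> 45 -> 8 -> 2 -> None


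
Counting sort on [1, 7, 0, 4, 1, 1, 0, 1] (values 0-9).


Input: [1, 7, 0, 4, 1, 1, 0, 1]
Counts: [2, 4, 0, 0, 1, 0, 0, 1, 0, 0]

Sorted: [0, 0, 1, 1, 1, 1, 4, 7]


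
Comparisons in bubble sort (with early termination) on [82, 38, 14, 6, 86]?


Algorithm: bubble sort (with early termination)
Input: [82, 38, 14, 6, 86]
Sorted: [6, 14, 38, 82, 86]

10


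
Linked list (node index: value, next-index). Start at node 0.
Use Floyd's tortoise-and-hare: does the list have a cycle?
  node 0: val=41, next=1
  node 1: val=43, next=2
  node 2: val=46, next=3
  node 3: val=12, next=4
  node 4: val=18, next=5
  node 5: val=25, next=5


Floyd's tortoise (slow, +1) and hare (fast, +2):
  init: slow=0, fast=0
  step 1: slow=1, fast=2
  step 2: slow=2, fast=4
  step 3: slow=3, fast=5
  step 4: slow=4, fast=5
  step 5: slow=5, fast=5
  slow == fast at node 5: cycle detected

Cycle: yes
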